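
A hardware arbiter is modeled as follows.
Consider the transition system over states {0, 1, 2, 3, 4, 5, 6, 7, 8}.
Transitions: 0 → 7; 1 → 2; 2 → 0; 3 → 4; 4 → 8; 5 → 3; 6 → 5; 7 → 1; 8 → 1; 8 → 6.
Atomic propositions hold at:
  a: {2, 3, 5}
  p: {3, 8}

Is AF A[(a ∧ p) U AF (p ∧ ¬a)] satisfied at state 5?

Yes

Sat(a ∧ p) = {3}
Sat(¬a) = {0, 1, 4, 6, 7, 8}
Sat(p ∧ ¬a) = {8}
AF (p ∧ ¬a): least fixpoint, start Z0 = {8}, add states with every successor in Z. Z1 = {4, 8}; Z2 = {3, 4, 8}; Z3 = {3, 4, 5, 8}; Z4 = {3, 4, 5, 6, 8}; fixed.
Sat(AF (p ∧ ¬a)) = {3, 4, 5, 6, 8}
A[(a ∧ p) U AF (p ∧ ¬a)]: least fixpoint, start Z0 = Sat(AF (p ∧ ¬a)) = {3, 4, 5, 6, 8}, add states in Sat(a ∧ p) with every successor in Z. Already a fixed point.
Sat(A[(a ∧ p) U AF (p ∧ ¬a)]) = {3, 4, 5, 6, 8}
AF A[(a ∧ p) U AF (p ∧ ¬a)]: least fixpoint, start Z0 = {3, 4, 5, 6, 8}, add states with every successor in Z. Already a fixed point.
Sat(AF A[(a ∧ p) U AF (p ∧ ¬a)]) = {3, 4, 5, 6, 8}
5 ∈ Sat(AF A[(a ∧ p) U AF (p ∧ ¬a)]) = {3, 4, 5, 6, 8}, so the formula holds at 5.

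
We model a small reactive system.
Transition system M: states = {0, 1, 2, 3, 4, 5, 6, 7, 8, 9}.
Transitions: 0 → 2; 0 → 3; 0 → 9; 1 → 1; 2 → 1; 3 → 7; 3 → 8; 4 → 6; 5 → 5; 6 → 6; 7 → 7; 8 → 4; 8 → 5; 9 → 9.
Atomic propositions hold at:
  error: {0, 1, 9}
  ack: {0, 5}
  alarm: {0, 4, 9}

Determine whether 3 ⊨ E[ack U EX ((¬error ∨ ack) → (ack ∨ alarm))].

No

Sat(¬error) = {2, 3, 4, 5, 6, 7, 8}
Sat(¬error ∨ ack) = {0, 2, 3, 4, 5, 6, 7, 8}
Sat(ack ∨ alarm) = {0, 4, 5, 9}
Sat((¬error ∨ ack) → (ack ∨ alarm)) = {0, 1, 4, 5, 9}
Sat(EX ((¬error ∨ ack) → (ack ∨ alarm))) = {s : some successor in {0, 1, 4, 5, 9}} = {0, 1, 2, 5, 8, 9}
E[ack U EX ((¬error ∨ ack) → (ack ∨ alarm))]: least fixpoint, start Z0 = Sat(EX ((¬error ∨ ack) → (ack ∨ alarm))) = {0, 1, 2, 5, 8, 9}, add states in Sat(ack) with some successor in Z. Already a fixed point.
Sat(E[ack U EX ((¬error ∨ ack) → (ack ∨ alarm))]) = {0, 1, 2, 5, 8, 9}
3 ∉ Sat(E[ack U EX ((¬error ∨ ack) → (ack ∨ alarm))]) = {0, 1, 2, 5, 8, 9}, so the formula does not hold at 3.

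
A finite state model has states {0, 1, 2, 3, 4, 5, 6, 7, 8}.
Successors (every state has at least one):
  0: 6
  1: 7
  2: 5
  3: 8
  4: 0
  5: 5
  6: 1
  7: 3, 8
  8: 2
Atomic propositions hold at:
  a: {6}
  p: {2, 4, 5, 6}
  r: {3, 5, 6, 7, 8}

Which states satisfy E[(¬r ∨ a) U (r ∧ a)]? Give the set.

Sat(¬r) = {0, 1, 2, 4}
Sat(¬r ∨ a) = {0, 1, 2, 4, 6}
Sat(r ∧ a) = {6}
E[(¬r ∨ a) U (r ∧ a)]: least fixpoint, start Z0 = Sat((r ∧ a)) = {6}, add states in Sat(¬r ∨ a) with some successor in Z. Z1 = {0, 6}; Z2 = {0, 4, 6}; fixed.
Sat(E[(¬r ∨ a) U (r ∧ a)]) = {0, 4, 6}

{0, 4, 6}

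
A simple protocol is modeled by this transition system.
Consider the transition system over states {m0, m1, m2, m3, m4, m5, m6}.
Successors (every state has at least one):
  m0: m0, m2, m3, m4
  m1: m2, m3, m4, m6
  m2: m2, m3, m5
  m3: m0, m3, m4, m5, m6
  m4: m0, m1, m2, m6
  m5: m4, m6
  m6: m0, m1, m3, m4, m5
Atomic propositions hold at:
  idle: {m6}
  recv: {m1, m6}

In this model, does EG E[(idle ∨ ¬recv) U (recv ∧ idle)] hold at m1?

No

Sat(¬recv) = {m0, m2, m3, m4, m5}
Sat(idle ∨ ¬recv) = {m0, m2, m3, m4, m5, m6}
Sat(recv ∧ idle) = {m6}
E[(idle ∨ ¬recv) U (recv ∧ idle)]: least fixpoint, start Z0 = Sat((recv ∧ idle)) = {m6}, add states in Sat(idle ∨ ¬recv) with some successor in Z. Z1 = {m3, m4, m5, m6}; Z2 = {m0, m2, m3, m4, m5, m6}; fixed.
Sat(E[(idle ∨ ¬recv) U (recv ∧ idle)]) = {m0, m2, m3, m4, m5, m6}
EG E[(idle ∨ ¬recv) U (recv ∧ idle)]: greatest fixpoint, start Z0 = {m0, m2, m3, m4, m5, m6}, keep only states in Sat with some successor in Z. Already a fixed point.
Sat(EG E[(idle ∨ ¬recv) U (recv ∧ idle)]) = {m0, m2, m3, m4, m5, m6}
m1 ∉ Sat(EG E[(idle ∨ ¬recv) U (recv ∧ idle)]) = {m0, m2, m3, m4, m5, m6}, so the formula does not hold at m1.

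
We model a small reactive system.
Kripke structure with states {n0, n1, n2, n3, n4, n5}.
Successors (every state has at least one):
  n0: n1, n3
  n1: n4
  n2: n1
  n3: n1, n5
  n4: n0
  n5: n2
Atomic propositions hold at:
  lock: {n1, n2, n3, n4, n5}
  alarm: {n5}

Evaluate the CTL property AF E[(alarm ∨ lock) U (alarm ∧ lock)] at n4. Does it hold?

No

Sat(alarm ∨ lock) = {n1, n2, n3, n4, n5}
Sat(alarm ∧ lock) = {n5}
E[(alarm ∨ lock) U (alarm ∧ lock)]: least fixpoint, start Z0 = Sat((alarm ∧ lock)) = {n5}, add states in Sat(alarm ∨ lock) with some successor in Z. Z1 = {n3, n5}; fixed.
Sat(E[(alarm ∨ lock) U (alarm ∧ lock)]) = {n3, n5}
AF E[(alarm ∨ lock) U (alarm ∧ lock)]: least fixpoint, start Z0 = {n3, n5}, add states with every successor in Z. Already a fixed point.
Sat(AF E[(alarm ∨ lock) U (alarm ∧ lock)]) = {n3, n5}
n4 ∉ Sat(AF E[(alarm ∨ lock) U (alarm ∧ lock)]) = {n3, n5}, so the formula does not hold at n4.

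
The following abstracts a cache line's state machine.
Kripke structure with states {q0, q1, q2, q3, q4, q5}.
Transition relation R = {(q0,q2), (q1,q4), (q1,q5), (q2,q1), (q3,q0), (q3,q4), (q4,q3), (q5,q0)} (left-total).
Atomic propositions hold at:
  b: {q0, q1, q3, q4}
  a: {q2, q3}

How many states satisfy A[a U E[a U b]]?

5

E[a U b]: least fixpoint, start Z0 = Sat(b) = {q0, q1, q3, q4}, add states in Sat(a) with some successor in Z. Z1 = {q0, q1, q2, q3, q4}; fixed.
Sat(E[a U b]) = {q0, q1, q2, q3, q4}
A[a U E[a U b]]: least fixpoint, start Z0 = Sat(E[a U b]) = {q0, q1, q2, q3, q4}, add states in Sat(a) with every successor in Z. Already a fixed point.
Sat(A[a U E[a U b]]) = {q0, q1, q2, q3, q4}
|Sat(A[a U E[a U b]])| = |{q0, q1, q2, q3, q4}| = 5.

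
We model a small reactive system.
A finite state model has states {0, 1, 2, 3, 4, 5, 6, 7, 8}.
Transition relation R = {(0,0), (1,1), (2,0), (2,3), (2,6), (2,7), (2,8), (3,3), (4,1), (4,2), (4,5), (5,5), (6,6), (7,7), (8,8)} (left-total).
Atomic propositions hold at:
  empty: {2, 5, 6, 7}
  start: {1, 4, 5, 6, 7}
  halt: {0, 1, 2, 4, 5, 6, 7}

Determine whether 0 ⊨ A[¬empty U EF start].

No

Sat(¬empty) = {0, 1, 3, 4, 8}
EF start: least fixpoint, start Z0 = {1, 4, 5, 6, 7}, add states with some successor in Z. Z1 = {1, 2, 4, 5, 6, 7}; fixed.
Sat(EF start) = {1, 2, 4, 5, 6, 7}
A[¬empty U EF start]: least fixpoint, start Z0 = Sat(EF start) = {1, 2, 4, 5, 6, 7}, add states in Sat(¬empty) with every successor in Z. Already a fixed point.
Sat(A[¬empty U EF start]) = {1, 2, 4, 5, 6, 7}
0 ∉ Sat(A[¬empty U EF start]) = {1, 2, 4, 5, 6, 7}, so the formula does not hold at 0.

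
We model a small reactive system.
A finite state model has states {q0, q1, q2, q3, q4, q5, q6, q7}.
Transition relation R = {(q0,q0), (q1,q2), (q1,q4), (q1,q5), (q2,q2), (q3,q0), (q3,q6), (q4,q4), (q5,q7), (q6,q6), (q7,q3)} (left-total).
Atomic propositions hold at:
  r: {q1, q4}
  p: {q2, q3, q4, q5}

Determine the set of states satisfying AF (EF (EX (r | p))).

Sat(r | p) = {q1, q2, q3, q4, q5}
Sat(EX (r | p)) = {s : some successor in {q1, q2, q3, q4, q5}} = {q1, q2, q4, q7}
EF (EX (r | p)): least fixpoint, start Z0 = {q1, q2, q4, q7}, add states with some successor in Z. Z1 = {q1, q2, q4, q5, q7}; fixed.
Sat(EF (EX (r | p))) = {q1, q2, q4, q5, q7}
AF (EF (EX (r | p))): least fixpoint, start Z0 = {q1, q2, q4, q5, q7}, add states with every successor in Z. Already a fixed point.
Sat(AF (EF (EX (r | p)))) = {q1, q2, q4, q5, q7}

{q1, q2, q4, q5, q7}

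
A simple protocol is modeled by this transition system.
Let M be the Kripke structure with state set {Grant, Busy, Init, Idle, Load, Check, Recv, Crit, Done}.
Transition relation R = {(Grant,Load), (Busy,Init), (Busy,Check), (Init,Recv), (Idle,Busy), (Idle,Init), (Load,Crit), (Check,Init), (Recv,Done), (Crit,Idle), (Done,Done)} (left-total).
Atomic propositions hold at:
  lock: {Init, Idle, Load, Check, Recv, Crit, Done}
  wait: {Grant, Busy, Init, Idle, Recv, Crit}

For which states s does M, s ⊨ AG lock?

AG lock: greatest fixpoint, start Z0 = {Init, Idle, Load, Check, Recv, Crit, Done}, keep only states in Sat with every successor in Z. Z1 = {Init, Load, Check, Recv, Crit, Done}; Z2 = {Init, Load, Check, Recv, Done}; Z3 = {Init, Check, Recv, Done}; fixed.
Sat(AG lock) = {Init, Check, Recv, Done}

{Init, Check, Recv, Done}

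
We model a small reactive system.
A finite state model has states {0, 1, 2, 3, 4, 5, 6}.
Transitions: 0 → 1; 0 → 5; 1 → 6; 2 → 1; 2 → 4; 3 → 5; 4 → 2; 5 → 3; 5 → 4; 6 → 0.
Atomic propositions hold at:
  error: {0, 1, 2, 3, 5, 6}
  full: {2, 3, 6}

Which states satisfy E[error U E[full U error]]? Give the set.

E[full U error]: least fixpoint, start Z0 = Sat(error) = {0, 1, 2, 3, 5, 6}, add states in Sat(full) with some successor in Z. Already a fixed point.
Sat(E[full U error]) = {0, 1, 2, 3, 5, 6}
E[error U E[full U error]]: least fixpoint, start Z0 = Sat(E[full U error]) = {0, 1, 2, 3, 5, 6}, add states in Sat(error) with some successor in Z. Already a fixed point.
Sat(E[error U E[full U error]]) = {0, 1, 2, 3, 5, 6}

{0, 1, 2, 3, 5, 6}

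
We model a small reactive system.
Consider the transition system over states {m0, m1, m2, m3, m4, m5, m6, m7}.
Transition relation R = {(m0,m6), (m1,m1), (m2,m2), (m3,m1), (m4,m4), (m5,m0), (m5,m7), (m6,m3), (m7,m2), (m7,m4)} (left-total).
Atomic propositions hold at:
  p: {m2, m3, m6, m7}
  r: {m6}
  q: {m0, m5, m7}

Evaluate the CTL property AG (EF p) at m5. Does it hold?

No

EF p: least fixpoint, start Z0 = {m2, m3, m6, m7}, add states with some successor in Z. Z1 = {m0, m2, m3, m5, m6, m7}; fixed.
Sat(EF p) = {m0, m2, m3, m5, m6, m7}
AG (EF p): greatest fixpoint, start Z0 = {m0, m2, m3, m5, m6, m7}, keep only states in Sat with every successor in Z. Z1 = {m0, m2, m5, m6}; Z2 = {m0, m2}; Z3 = {m2}; fixed.
Sat(AG (EF p)) = {m2}
m5 ∉ Sat(AG (EF p)) = {m2}, so the formula does not hold at m5.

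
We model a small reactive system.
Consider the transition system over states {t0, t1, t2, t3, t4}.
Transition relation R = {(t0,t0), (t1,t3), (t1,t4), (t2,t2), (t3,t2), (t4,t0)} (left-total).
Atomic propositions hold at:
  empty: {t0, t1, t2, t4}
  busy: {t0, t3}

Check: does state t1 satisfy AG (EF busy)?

EF busy: least fixpoint, start Z0 = {t0, t3}, add states with some successor in Z. Z1 = {t0, t1, t3, t4}; fixed.
Sat(EF busy) = {t0, t1, t3, t4}
AG (EF busy): greatest fixpoint, start Z0 = {t0, t1, t3, t4}, keep only states in Sat with every successor in Z. Z1 = {t0, t1, t4}; Z2 = {t0, t4}; fixed.
Sat(AG (EF busy)) = {t0, t4}
t1 ∉ Sat(AG (EF busy)) = {t0, t4}, so the formula does not hold at t1.

No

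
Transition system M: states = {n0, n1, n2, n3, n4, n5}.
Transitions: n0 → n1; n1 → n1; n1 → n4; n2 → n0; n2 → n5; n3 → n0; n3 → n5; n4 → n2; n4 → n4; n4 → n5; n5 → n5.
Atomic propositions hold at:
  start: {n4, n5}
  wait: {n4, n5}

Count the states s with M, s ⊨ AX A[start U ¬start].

1

Sat(¬start) = {n0, n1, n2, n3}
A[start U ¬start]: least fixpoint, start Z0 = Sat(¬start) = {n0, n1, n2, n3}, add states in Sat(start) with every successor in Z. Already a fixed point.
Sat(A[start U ¬start]) = {n0, n1, n2, n3}
Sat(AX A[start U ¬start]) = {s : every successor in {n0, n1, n2, n3}} = {n0}
|Sat(AX A[start U ¬start])| = |{n0}| = 1.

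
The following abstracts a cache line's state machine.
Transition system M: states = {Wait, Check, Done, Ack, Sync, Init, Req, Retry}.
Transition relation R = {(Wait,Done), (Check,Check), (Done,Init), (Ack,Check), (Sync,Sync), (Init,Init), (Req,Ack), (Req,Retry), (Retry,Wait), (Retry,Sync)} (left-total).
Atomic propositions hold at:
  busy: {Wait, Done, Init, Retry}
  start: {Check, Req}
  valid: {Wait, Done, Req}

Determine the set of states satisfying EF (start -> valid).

{Wait, Done, Ack, Sync, Init, Req, Retry}

Sat(start -> valid) = {Wait, Done, Ack, Sync, Init, Req, Retry}
EF (start -> valid): least fixpoint, start Z0 = {Wait, Done, Ack, Sync, Init, Req, Retry}, add states with some successor in Z. Already a fixed point.
Sat(EF (start -> valid)) = {Wait, Done, Ack, Sync, Init, Req, Retry}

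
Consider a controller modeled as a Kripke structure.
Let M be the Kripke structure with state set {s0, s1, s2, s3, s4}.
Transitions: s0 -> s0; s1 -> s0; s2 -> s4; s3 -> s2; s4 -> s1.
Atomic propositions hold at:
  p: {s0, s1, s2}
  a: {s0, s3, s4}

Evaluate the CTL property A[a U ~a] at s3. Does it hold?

Yes

Sat(~a) = {s1, s2}
A[a U ~a]: least fixpoint, start Z0 = Sat(~a) = {s1, s2}, add states in Sat(a) with every successor in Z. Z1 = {s1, s2, s3, s4}; fixed.
Sat(A[a U ~a]) = {s1, s2, s3, s4}
s3 ∈ Sat(A[a U ~a]) = {s1, s2, s3, s4}, so the formula holds at s3.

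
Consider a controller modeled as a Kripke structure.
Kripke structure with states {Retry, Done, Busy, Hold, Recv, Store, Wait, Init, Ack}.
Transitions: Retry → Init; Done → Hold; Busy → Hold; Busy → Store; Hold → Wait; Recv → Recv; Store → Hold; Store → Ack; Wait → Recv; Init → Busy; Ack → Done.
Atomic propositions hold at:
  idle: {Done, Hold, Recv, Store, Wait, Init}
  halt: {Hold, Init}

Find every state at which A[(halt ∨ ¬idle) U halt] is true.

Sat(¬idle) = {Retry, Busy, Ack}
Sat(halt ∨ ¬idle) = {Retry, Busy, Hold, Init, Ack}
A[(halt ∨ ¬idle) U halt]: least fixpoint, start Z0 = Sat(halt) = {Hold, Init}, add states in Sat(halt ∨ ¬idle) with every successor in Z. Z1 = {Retry, Hold, Init}; fixed.
Sat(A[(halt ∨ ¬idle) U halt]) = {Retry, Hold, Init}

{Retry, Hold, Init}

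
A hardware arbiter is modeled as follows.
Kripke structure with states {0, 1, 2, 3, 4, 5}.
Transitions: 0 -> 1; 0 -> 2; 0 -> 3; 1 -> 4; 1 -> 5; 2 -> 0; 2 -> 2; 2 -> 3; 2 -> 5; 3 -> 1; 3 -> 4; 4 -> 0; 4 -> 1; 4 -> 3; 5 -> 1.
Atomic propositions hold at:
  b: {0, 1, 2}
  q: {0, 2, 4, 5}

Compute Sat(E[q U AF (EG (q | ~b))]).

{0, 2, 3, 4}

Sat(~b) = {3, 4, 5}
Sat(q | ~b) = {0, 2, 3, 4, 5}
EG (q | ~b): greatest fixpoint, start Z0 = {0, 2, 3, 4, 5}, keep only states in Sat with some successor in Z. Z1 = {0, 2, 3, 4}; fixed.
Sat(EG (q | ~b)) = {0, 2, 3, 4}
AF (EG (q | ~b)): least fixpoint, start Z0 = {0, 2, 3, 4}, add states with every successor in Z. Already a fixed point.
Sat(AF (EG (q | ~b))) = {0, 2, 3, 4}
E[q U AF (EG (q | ~b))]: least fixpoint, start Z0 = Sat(AF (EG (q | ~b))) = {0, 2, 3, 4}, add states in Sat(q) with some successor in Z. Already a fixed point.
Sat(E[q U AF (EG (q | ~b))]) = {0, 2, 3, 4}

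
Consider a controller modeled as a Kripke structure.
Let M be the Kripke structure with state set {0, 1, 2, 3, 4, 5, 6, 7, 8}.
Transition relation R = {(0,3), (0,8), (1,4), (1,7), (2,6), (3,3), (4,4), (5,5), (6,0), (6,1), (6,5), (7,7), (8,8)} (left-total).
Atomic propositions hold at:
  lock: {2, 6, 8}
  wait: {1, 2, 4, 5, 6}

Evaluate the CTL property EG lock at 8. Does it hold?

EG lock: greatest fixpoint, start Z0 = {2, 6, 8}, keep only states in Sat with some successor in Z. Z1 = {2, 8}; Z2 = {8}; fixed.
Sat(EG lock) = {8}
8 ∈ Sat(EG lock) = {8}, so the formula holds at 8.

Yes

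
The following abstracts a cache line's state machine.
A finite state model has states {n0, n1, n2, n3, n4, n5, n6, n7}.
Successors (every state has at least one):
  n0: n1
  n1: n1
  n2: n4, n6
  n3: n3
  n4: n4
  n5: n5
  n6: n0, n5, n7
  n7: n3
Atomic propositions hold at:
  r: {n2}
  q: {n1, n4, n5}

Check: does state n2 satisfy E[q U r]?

E[q U r]: least fixpoint, start Z0 = Sat(r) = {n2}, add states in Sat(q) with some successor in Z. Already a fixed point.
Sat(E[q U r]) = {n2}
n2 ∈ Sat(E[q U r]) = {n2}, so the formula holds at n2.

Yes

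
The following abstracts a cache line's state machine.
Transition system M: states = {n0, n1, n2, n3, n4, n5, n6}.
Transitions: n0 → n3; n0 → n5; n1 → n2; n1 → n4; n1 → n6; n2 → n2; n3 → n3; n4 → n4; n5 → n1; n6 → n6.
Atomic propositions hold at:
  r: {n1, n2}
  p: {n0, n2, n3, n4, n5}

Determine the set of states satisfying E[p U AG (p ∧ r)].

Sat(p ∧ r) = {n2}
AG (p ∧ r): greatest fixpoint, start Z0 = {n2}, keep only states in Sat with every successor in Z. Already a fixed point.
Sat(AG (p ∧ r)) = {n2}
E[p U AG (p ∧ r)]: least fixpoint, start Z0 = Sat(AG (p ∧ r)) = {n2}, add states in Sat(p) with some successor in Z. Already a fixed point.
Sat(E[p U AG (p ∧ r)]) = {n2}

{n2}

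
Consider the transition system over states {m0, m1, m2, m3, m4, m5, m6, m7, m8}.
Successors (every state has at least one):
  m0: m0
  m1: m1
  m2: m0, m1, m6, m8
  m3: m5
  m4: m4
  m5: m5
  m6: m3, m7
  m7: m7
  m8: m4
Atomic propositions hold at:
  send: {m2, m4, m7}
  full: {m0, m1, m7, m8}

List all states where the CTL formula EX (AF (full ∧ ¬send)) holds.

{m0, m1, m2}

Sat(¬send) = {m0, m1, m3, m5, m6, m8}
Sat(full ∧ ¬send) = {m0, m1, m8}
AF (full ∧ ¬send): least fixpoint, start Z0 = {m0, m1, m8}, add states with every successor in Z. Already a fixed point.
Sat(AF (full ∧ ¬send)) = {m0, m1, m8}
Sat(EX (AF (full ∧ ¬send))) = {s : some successor in {m0, m1, m8}} = {m0, m1, m2}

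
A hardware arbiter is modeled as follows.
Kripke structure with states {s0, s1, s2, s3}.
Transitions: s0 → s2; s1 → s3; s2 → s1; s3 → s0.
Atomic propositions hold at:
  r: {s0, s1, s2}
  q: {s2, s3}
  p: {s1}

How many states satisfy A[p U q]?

A[p U q]: least fixpoint, start Z0 = Sat(q) = {s2, s3}, add states in Sat(p) with every successor in Z. Z1 = {s1, s2, s3}; fixed.
Sat(A[p U q]) = {s1, s2, s3}
|Sat(A[p U q])| = |{s1, s2, s3}| = 3.

3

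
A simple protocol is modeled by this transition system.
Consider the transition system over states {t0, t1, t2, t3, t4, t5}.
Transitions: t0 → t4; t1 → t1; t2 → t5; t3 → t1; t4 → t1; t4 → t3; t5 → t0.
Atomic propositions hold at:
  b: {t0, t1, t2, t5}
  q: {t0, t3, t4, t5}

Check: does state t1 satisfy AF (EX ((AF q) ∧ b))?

AF q: least fixpoint, start Z0 = {t0, t3, t4, t5}, add states with every successor in Z. Z1 = {t0, t2, t3, t4, t5}; fixed.
Sat(AF q) = {t0, t2, t3, t4, t5}
Sat((AF q) ∧ b) = {t0, t2, t5}
Sat(EX ((AF q) ∧ b)) = {s : some successor in {t0, t2, t5}} = {t2, t5}
AF (EX ((AF q) ∧ b)): least fixpoint, start Z0 = {t2, t5}, add states with every successor in Z. Already a fixed point.
Sat(AF (EX ((AF q) ∧ b))) = {t2, t5}
t1 ∉ Sat(AF (EX ((AF q) ∧ b))) = {t2, t5}, so the formula does not hold at t1.

No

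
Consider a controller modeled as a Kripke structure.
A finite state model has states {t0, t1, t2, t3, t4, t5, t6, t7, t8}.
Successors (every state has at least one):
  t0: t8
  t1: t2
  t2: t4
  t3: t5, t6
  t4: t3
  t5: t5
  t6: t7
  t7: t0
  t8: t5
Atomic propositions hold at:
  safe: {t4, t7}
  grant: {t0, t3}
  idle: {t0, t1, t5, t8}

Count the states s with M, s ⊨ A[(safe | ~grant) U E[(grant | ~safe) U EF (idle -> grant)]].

7

Sat(~grant) = {t1, t2, t4, t5, t6, t7, t8}
Sat(safe | ~grant) = {t1, t2, t4, t5, t6, t7, t8}
Sat(~safe) = {t0, t1, t2, t3, t5, t6, t8}
Sat(grant | ~safe) = {t0, t1, t2, t3, t5, t6, t8}
Sat(idle -> grant) = {t0, t2, t3, t4, t6, t7}
EF (idle -> grant): least fixpoint, start Z0 = {t0, t2, t3, t4, t6, t7}, add states with some successor in Z. Z1 = {t0, t1, t2, t3, t4, t6, t7}; fixed.
Sat(EF (idle -> grant)) = {t0, t1, t2, t3, t4, t6, t7}
E[(grant | ~safe) U EF (idle -> grant)]: least fixpoint, start Z0 = Sat(EF (idle -> grant)) = {t0, t1, t2, t3, t4, t6, t7}, add states in Sat(grant | ~safe) with some successor in Z. Already a fixed point.
Sat(E[(grant | ~safe) U EF (idle -> grant)]) = {t0, t1, t2, t3, t4, t6, t7}
A[(safe | ~grant) U E[(grant | ~safe) U EF (idle -> grant)]]: least fixpoint, start Z0 = Sat(E[(grant | ~safe) U EF (idle -> grant)]) = {t0, t1, t2, t3, t4, t6, t7}, add states in Sat(safe | ~grant) with every successor in Z. Already a fixed point.
Sat(A[(safe | ~grant) U E[(grant | ~safe) U EF (idle -> grant)]]) = {t0, t1, t2, t3, t4, t6, t7}
|Sat(A[(safe | ~grant) U E[(grant | ~safe) U EF (idle -> grant)]])| = |{t0, t1, t2, t3, t4, t6, t7}| = 7.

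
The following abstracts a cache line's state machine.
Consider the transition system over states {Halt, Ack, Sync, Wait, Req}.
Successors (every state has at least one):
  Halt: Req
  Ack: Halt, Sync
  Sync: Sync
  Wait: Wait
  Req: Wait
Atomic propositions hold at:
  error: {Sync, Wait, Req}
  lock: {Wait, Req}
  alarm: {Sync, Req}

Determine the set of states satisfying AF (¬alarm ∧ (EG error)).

{Halt, Wait, Req}

Sat(¬alarm) = {Halt, Ack, Wait}
EG error: greatest fixpoint, start Z0 = {Sync, Wait, Req}, keep only states in Sat with some successor in Z. Already a fixed point.
Sat(EG error) = {Sync, Wait, Req}
Sat(¬alarm ∧ (EG error)) = {Wait}
AF (¬alarm ∧ (EG error)): least fixpoint, start Z0 = {Wait}, add states with every successor in Z. Z1 = {Wait, Req}; Z2 = {Halt, Wait, Req}; fixed.
Sat(AF (¬alarm ∧ (EG error))) = {Halt, Wait, Req}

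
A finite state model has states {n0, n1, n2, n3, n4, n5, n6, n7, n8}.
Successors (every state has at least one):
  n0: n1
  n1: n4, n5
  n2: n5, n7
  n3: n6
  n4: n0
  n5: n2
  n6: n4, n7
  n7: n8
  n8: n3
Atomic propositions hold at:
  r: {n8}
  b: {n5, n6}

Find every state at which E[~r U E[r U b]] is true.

{n0, n1, n2, n3, n4, n5, n6}

Sat(~r) = {n0, n1, n2, n3, n4, n5, n6, n7}
E[r U b]: least fixpoint, start Z0 = Sat(b) = {n5, n6}, add states in Sat(r) with some successor in Z. Already a fixed point.
Sat(E[r U b]) = {n5, n6}
E[~r U E[r U b]]: least fixpoint, start Z0 = Sat(E[r U b]) = {n5, n6}, add states in Sat(~r) with some successor in Z. Z1 = {n1, n2, n3, n5, n6}; Z2 = {n0, n1, n2, n3, n5, n6}; Z3 = {n0, n1, n2, n3, n4, n5, n6}; fixed.
Sat(E[~r U E[r U b]]) = {n0, n1, n2, n3, n4, n5, n6}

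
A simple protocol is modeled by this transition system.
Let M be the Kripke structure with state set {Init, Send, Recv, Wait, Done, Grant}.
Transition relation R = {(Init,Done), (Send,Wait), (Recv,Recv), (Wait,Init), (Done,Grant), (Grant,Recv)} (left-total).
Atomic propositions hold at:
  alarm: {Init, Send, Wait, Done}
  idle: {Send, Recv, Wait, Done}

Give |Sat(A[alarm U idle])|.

A[alarm U idle]: least fixpoint, start Z0 = Sat(idle) = {Send, Recv, Wait, Done}, add states in Sat(alarm) with every successor in Z. Z1 = {Init, Send, Recv, Wait, Done}; fixed.
Sat(A[alarm U idle]) = {Init, Send, Recv, Wait, Done}
|Sat(A[alarm U idle])| = |{Init, Send, Recv, Wait, Done}| = 5.

5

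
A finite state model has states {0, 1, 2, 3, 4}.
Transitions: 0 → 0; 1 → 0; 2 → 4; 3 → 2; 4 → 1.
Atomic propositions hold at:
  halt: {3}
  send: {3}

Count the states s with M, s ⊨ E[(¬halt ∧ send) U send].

1

Sat(¬halt) = {0, 1, 2, 4}
Sat(¬halt ∧ send) = ∅
E[(¬halt ∧ send) U send]: least fixpoint, start Z0 = Sat(send) = {3}, add states in Sat(¬halt ∧ send) with some successor in Z. Already a fixed point.
Sat(E[(¬halt ∧ send) U send]) = {3}
|Sat(E[(¬halt ∧ send) U send])| = |{3}| = 1.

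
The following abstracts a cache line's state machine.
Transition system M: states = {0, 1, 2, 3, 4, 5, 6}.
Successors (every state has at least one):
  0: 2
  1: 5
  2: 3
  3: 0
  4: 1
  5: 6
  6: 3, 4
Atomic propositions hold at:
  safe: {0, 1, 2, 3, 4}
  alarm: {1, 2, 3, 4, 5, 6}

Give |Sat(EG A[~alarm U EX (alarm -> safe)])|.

Sat(~alarm) = {0}
Sat(alarm -> safe) = {0, 1, 2, 3, 4}
Sat(EX (alarm -> safe)) = {s : some successor in {0, 1, 2, 3, 4}} = {0, 2, 3, 4, 6}
A[~alarm U EX (alarm -> safe)]: least fixpoint, start Z0 = Sat(EX (alarm -> safe)) = {0, 2, 3, 4, 6}, add states in Sat(~alarm) with every successor in Z. Already a fixed point.
Sat(A[~alarm U EX (alarm -> safe)]) = {0, 2, 3, 4, 6}
EG A[~alarm U EX (alarm -> safe)]: greatest fixpoint, start Z0 = {0, 2, 3, 4, 6}, keep only states in Sat with some successor in Z. Z1 = {0, 2, 3, 6}; fixed.
Sat(EG A[~alarm U EX (alarm -> safe)]) = {0, 2, 3, 6}
|Sat(EG A[~alarm U EX (alarm -> safe)])| = |{0, 2, 3, 6}| = 4.

4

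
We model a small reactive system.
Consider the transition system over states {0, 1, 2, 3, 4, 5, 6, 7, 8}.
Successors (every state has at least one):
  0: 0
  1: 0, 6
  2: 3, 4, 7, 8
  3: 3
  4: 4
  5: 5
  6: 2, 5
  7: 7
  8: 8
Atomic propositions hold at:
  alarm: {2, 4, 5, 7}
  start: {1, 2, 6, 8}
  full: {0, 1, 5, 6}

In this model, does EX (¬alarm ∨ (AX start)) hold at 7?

Sat(¬alarm) = {0, 1, 3, 6, 8}
Sat(AX start) = {s : every successor in {1, 2, 6, 8}} = {8}
Sat(¬alarm ∨ (AX start)) = {0, 1, 3, 6, 8}
Sat(EX (¬alarm ∨ (AX start))) = {s : some successor in {0, 1, 3, 6, 8}} = {0, 1, 2, 3, 8}
7 ∉ Sat(EX (¬alarm ∨ (AX start))) = {0, 1, 2, 3, 8}, so the formula does not hold at 7.

No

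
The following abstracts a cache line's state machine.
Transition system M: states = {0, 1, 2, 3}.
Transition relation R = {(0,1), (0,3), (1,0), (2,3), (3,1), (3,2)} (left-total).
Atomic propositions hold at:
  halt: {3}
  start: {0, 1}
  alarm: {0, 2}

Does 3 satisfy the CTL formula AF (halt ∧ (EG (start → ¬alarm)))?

Sat(¬alarm) = {1, 3}
Sat(start → ¬alarm) = {1, 2, 3}
EG (start → ¬alarm): greatest fixpoint, start Z0 = {1, 2, 3}, keep only states in Sat with some successor in Z. Z1 = {2, 3}; fixed.
Sat(EG (start → ¬alarm)) = {2, 3}
Sat(halt ∧ (EG (start → ¬alarm))) = {3}
AF (halt ∧ (EG (start → ¬alarm))): least fixpoint, start Z0 = {3}, add states with every successor in Z. Z1 = {2, 3}; fixed.
Sat(AF (halt ∧ (EG (start → ¬alarm)))) = {2, 3}
3 ∈ Sat(AF (halt ∧ (EG (start → ¬alarm)))) = {2, 3}, so the formula holds at 3.

Yes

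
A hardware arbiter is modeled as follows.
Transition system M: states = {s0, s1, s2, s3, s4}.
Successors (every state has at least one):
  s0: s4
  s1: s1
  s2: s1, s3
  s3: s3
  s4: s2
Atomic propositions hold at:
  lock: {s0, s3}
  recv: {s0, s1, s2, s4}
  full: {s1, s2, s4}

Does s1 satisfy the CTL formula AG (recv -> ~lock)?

Yes

Sat(~lock) = {s1, s2, s4}
Sat(recv -> ~lock) = {s1, s2, s3, s4}
AG (recv -> ~lock): greatest fixpoint, start Z0 = {s1, s2, s3, s4}, keep only states in Sat with every successor in Z. Already a fixed point.
Sat(AG (recv -> ~lock)) = {s1, s2, s3, s4}
s1 ∈ Sat(AG (recv -> ~lock)) = {s1, s2, s3, s4}, so the formula holds at s1.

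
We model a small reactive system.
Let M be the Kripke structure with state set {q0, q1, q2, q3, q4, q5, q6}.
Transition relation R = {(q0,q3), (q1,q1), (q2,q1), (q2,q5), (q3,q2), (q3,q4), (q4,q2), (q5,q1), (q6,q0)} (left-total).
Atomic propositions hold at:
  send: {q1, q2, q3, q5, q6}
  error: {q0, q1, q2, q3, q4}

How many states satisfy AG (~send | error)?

Sat(~send) = {q0, q4}
Sat(~send | error) = {q0, q1, q2, q3, q4}
AG (~send | error): greatest fixpoint, start Z0 = {q0, q1, q2, q3, q4}, keep only states in Sat with every successor in Z. Z1 = {q0, q1, q3, q4}; Z2 = {q0, q1}; Z3 = {q1}; fixed.
Sat(AG (~send | error)) = {q1}
|Sat(AG (~send | error))| = |{q1}| = 1.

1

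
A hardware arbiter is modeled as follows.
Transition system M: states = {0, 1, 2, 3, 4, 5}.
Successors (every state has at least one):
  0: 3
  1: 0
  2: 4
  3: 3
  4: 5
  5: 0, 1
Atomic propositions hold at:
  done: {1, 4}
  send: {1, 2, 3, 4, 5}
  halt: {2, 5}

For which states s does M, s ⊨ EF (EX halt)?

{2, 4}

Sat(EX halt) = {s : some successor in {2, 5}} = {4}
EF (EX halt): least fixpoint, start Z0 = {4}, add states with some successor in Z. Z1 = {2, 4}; fixed.
Sat(EF (EX halt)) = {2, 4}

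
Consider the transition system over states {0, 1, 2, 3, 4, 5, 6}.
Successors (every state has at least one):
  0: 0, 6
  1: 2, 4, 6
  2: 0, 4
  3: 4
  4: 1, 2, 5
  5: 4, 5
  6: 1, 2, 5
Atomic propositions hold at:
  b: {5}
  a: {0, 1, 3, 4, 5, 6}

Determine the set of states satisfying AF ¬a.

Sat(¬a) = {2}
AF ¬a: least fixpoint, start Z0 = {2}, add states with every successor in Z. Already a fixed point.
Sat(AF ¬a) = {2}

{2}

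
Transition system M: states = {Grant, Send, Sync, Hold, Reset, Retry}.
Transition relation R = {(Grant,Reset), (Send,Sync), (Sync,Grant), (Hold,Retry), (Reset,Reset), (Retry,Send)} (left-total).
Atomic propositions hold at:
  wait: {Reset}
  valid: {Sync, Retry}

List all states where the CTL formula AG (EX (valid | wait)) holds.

{Grant, Reset}

Sat(valid | wait) = {Sync, Reset, Retry}
Sat(EX (valid | wait)) = {s : some successor in {Sync, Reset, Retry}} = {Grant, Send, Hold, Reset}
AG (EX (valid | wait)): greatest fixpoint, start Z0 = {Grant, Send, Hold, Reset}, keep only states in Sat with every successor in Z. Z1 = {Grant, Reset}; fixed.
Sat(AG (EX (valid | wait))) = {Grant, Reset}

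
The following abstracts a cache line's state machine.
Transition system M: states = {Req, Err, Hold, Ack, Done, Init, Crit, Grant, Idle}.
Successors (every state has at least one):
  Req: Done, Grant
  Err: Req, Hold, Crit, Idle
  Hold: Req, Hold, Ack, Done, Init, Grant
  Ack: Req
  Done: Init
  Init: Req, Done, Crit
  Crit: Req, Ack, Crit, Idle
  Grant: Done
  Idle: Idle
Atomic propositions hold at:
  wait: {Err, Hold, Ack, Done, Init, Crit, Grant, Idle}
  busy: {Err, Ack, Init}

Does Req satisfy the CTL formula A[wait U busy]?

A[wait U busy]: least fixpoint, start Z0 = Sat(busy) = {Err, Ack, Init}, add states in Sat(wait) with every successor in Z. Z1 = {Err, Ack, Done, Init}; Z2 = {Err, Ack, Done, Init, Grant}; fixed.
Sat(A[wait U busy]) = {Err, Ack, Done, Init, Grant}
Req ∉ Sat(A[wait U busy]) = {Err, Ack, Done, Init, Grant}, so the formula does not hold at Req.

No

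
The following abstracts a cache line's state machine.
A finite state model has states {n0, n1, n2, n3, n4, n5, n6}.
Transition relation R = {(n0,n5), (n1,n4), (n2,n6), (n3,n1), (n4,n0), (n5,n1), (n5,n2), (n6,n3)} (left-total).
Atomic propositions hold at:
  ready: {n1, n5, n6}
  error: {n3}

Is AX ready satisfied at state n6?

Sat(AX ready) = {s : every successor in {n1, n5, n6}} = {n0, n2, n3}
n6 ∉ Sat(AX ready) = {n0, n2, n3}, so the formula does not hold at n6.

No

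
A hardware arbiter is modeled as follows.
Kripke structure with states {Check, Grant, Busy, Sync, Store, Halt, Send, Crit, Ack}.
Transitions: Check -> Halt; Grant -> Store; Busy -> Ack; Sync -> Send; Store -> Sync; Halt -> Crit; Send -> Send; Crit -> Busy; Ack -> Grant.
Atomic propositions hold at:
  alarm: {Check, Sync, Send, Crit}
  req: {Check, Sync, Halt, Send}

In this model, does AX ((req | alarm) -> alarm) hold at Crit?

Yes

Sat(req | alarm) = {Check, Sync, Halt, Send, Crit}
Sat((req | alarm) -> alarm) = {Check, Grant, Busy, Sync, Store, Send, Crit, Ack}
Sat(AX ((req | alarm) -> alarm)) = {s : every successor in {Check, Grant, Busy, Sync, Store, Send, Crit, Ack}} = {Grant, Busy, Sync, Store, Halt, Send, Crit, Ack}
Crit ∈ Sat(AX ((req | alarm) -> alarm)) = {Grant, Busy, Sync, Store, Halt, Send, Crit, Ack}, so the formula holds at Crit.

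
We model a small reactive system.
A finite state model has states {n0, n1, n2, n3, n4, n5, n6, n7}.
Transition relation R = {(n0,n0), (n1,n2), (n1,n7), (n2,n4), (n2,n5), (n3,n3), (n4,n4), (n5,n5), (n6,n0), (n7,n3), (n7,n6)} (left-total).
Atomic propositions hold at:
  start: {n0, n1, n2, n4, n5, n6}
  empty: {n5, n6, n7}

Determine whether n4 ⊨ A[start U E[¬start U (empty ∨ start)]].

Yes

Sat(¬start) = {n3, n7}
Sat(empty ∨ start) = {n0, n1, n2, n4, n5, n6, n7}
E[¬start U (empty ∨ start)]: least fixpoint, start Z0 = Sat((empty ∨ start)) = {n0, n1, n2, n4, n5, n6, n7}, add states in Sat(¬start) with some successor in Z. Already a fixed point.
Sat(E[¬start U (empty ∨ start)]) = {n0, n1, n2, n4, n5, n6, n7}
A[start U E[¬start U (empty ∨ start)]]: least fixpoint, start Z0 = Sat(E[¬start U (empty ∨ start)]) = {n0, n1, n2, n4, n5, n6, n7}, add states in Sat(start) with every successor in Z. Already a fixed point.
Sat(A[start U E[¬start U (empty ∨ start)]]) = {n0, n1, n2, n4, n5, n6, n7}
n4 ∈ Sat(A[start U E[¬start U (empty ∨ start)]]) = {n0, n1, n2, n4, n5, n6, n7}, so the formula holds at n4.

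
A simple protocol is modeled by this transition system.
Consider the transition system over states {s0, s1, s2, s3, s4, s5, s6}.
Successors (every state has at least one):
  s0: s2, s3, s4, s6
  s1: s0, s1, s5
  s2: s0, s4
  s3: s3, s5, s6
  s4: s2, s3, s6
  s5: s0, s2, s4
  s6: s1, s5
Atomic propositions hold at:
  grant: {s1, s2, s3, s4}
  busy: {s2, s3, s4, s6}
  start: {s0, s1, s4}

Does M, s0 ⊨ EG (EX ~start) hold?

Sat(~start) = {s2, s3, s5, s6}
Sat(EX ~start) = {s : some successor in {s2, s3, s5, s6}} = {s0, s1, s3, s4, s5, s6}
EG (EX ~start): greatest fixpoint, start Z0 = {s0, s1, s3, s4, s5, s6}, keep only states in Sat with some successor in Z. Already a fixed point.
Sat(EG (EX ~start)) = {s0, s1, s3, s4, s5, s6}
s0 ∈ Sat(EG (EX ~start)) = {s0, s1, s3, s4, s5, s6}, so the formula holds at s0.

Yes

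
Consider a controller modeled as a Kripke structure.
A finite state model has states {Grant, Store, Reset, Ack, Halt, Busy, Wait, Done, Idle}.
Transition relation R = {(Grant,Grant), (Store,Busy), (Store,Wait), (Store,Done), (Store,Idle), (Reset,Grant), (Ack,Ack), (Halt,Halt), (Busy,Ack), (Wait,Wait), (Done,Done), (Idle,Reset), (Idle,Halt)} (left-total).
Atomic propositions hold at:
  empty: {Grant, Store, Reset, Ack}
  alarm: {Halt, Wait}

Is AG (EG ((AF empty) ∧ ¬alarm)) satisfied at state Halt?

AF empty: least fixpoint, start Z0 = {Grant, Store, Reset, Ack}, add states with every successor in Z. Z1 = {Grant, Store, Reset, Ack, Busy}; fixed.
Sat(AF empty) = {Grant, Store, Reset, Ack, Busy}
Sat(¬alarm) = {Grant, Store, Reset, Ack, Busy, Done, Idle}
Sat((AF empty) ∧ ¬alarm) = {Grant, Store, Reset, Ack, Busy}
EG ((AF empty) ∧ ¬alarm): greatest fixpoint, start Z0 = {Grant, Store, Reset, Ack, Busy}, keep only states in Sat with some successor in Z. Already a fixed point.
Sat(EG ((AF empty) ∧ ¬alarm)) = {Grant, Store, Reset, Ack, Busy}
AG (EG ((AF empty) ∧ ¬alarm)): greatest fixpoint, start Z0 = {Grant, Store, Reset, Ack, Busy}, keep only states in Sat with every successor in Z. Z1 = {Grant, Reset, Ack, Busy}; fixed.
Sat(AG (EG ((AF empty) ∧ ¬alarm))) = {Grant, Reset, Ack, Busy}
Halt ∉ Sat(AG (EG ((AF empty) ∧ ¬alarm))) = {Grant, Reset, Ack, Busy}, so the formula does not hold at Halt.

No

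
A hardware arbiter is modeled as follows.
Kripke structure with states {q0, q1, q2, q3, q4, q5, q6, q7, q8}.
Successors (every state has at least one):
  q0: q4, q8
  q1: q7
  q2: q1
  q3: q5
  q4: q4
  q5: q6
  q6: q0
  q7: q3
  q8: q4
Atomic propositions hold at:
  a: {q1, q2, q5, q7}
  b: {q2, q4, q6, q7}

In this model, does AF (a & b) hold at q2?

Sat(a & b) = {q2, q7}
AF (a & b): least fixpoint, start Z0 = {q2, q7}, add states with every successor in Z. Z1 = {q1, q2, q7}; fixed.
Sat(AF (a & b)) = {q1, q2, q7}
q2 ∈ Sat(AF (a & b)) = {q1, q2, q7}, so the formula holds at q2.

Yes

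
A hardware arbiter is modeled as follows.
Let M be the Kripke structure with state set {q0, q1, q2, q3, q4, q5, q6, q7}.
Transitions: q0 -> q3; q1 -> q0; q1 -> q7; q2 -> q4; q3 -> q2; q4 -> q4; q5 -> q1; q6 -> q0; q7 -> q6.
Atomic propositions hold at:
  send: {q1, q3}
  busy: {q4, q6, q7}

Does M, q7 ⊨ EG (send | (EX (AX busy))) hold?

No

Sat(AX busy) = {s : every successor in {q4, q6, q7}} = {q2, q4, q7}
Sat(EX (AX busy)) = {s : some successor in {q2, q4, q7}} = {q1, q2, q3, q4}
Sat(send | (EX (AX busy))) = {q1, q2, q3, q4}
EG (send | (EX (AX busy))): greatest fixpoint, start Z0 = {q1, q2, q3, q4}, keep only states in Sat with some successor in Z. Z1 = {q2, q3, q4}; fixed.
Sat(EG (send | (EX (AX busy)))) = {q2, q3, q4}
q7 ∉ Sat(EG (send | (EX (AX busy)))) = {q2, q3, q4}, so the formula does not hold at q7.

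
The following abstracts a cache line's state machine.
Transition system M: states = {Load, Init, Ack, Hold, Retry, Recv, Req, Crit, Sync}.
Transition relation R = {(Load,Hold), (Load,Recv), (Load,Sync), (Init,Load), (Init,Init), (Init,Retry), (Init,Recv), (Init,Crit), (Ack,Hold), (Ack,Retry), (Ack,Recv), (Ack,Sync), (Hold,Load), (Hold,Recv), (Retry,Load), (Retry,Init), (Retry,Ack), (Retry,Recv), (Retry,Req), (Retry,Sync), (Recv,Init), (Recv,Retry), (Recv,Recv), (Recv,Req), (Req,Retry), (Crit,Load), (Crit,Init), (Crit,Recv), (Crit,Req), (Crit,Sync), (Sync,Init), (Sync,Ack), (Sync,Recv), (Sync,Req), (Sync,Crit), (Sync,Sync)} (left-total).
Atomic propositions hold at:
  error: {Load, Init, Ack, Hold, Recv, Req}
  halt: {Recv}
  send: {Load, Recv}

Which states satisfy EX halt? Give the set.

Sat(EX halt) = {s : some successor in {Recv}} = {Load, Init, Ack, Hold, Retry, Recv, Crit, Sync}

{Load, Init, Ack, Hold, Retry, Recv, Crit, Sync}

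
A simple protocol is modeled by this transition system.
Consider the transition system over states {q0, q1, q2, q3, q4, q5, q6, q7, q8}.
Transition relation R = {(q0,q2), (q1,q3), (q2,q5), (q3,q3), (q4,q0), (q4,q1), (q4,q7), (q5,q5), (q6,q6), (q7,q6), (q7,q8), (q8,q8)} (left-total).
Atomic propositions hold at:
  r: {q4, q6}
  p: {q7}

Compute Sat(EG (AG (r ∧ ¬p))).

{q6}

Sat(¬p) = {q0, q1, q2, q3, q4, q5, q6, q8}
Sat(r ∧ ¬p) = {q4, q6}
AG (r ∧ ¬p): greatest fixpoint, start Z0 = {q4, q6}, keep only states in Sat with every successor in Z. Z1 = {q6}; fixed.
Sat(AG (r ∧ ¬p)) = {q6}
EG (AG (r ∧ ¬p)): greatest fixpoint, start Z0 = {q6}, keep only states in Sat with some successor in Z. Already a fixed point.
Sat(EG (AG (r ∧ ¬p))) = {q6}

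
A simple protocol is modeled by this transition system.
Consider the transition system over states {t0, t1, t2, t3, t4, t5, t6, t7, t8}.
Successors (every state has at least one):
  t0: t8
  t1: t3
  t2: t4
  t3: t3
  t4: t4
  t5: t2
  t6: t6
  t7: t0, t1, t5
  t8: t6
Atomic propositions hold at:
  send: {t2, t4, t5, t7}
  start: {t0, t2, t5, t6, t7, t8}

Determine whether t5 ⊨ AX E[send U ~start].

Sat(~start) = {t1, t3, t4}
E[send U ~start]: least fixpoint, start Z0 = Sat(~start) = {t1, t3, t4}, add states in Sat(send) with some successor in Z. Z1 = {t1, t2, t3, t4, t7}; Z2 = {t1, t2, t3, t4, t5, t7}; fixed.
Sat(E[send U ~start]) = {t1, t2, t3, t4, t5, t7}
Sat(AX E[send U ~start]) = {s : every successor in {t1, t2, t3, t4, t5, t7}} = {t1, t2, t3, t4, t5}
t5 ∈ Sat(AX E[send U ~start]) = {t1, t2, t3, t4, t5}, so the formula holds at t5.

Yes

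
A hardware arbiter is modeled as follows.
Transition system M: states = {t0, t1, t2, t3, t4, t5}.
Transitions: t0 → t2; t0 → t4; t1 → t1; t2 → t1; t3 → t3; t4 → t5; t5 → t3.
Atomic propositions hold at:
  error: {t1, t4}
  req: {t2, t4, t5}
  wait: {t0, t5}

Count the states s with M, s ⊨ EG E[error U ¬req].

2

Sat(¬req) = {t0, t1, t3}
E[error U ¬req]: least fixpoint, start Z0 = Sat(¬req) = {t0, t1, t3}, add states in Sat(error) with some successor in Z. Already a fixed point.
Sat(E[error U ¬req]) = {t0, t1, t3}
EG E[error U ¬req]: greatest fixpoint, start Z0 = {t0, t1, t3}, keep only states in Sat with some successor in Z. Z1 = {t1, t3}; fixed.
Sat(EG E[error U ¬req]) = {t1, t3}
|Sat(EG E[error U ¬req])| = |{t1, t3}| = 2.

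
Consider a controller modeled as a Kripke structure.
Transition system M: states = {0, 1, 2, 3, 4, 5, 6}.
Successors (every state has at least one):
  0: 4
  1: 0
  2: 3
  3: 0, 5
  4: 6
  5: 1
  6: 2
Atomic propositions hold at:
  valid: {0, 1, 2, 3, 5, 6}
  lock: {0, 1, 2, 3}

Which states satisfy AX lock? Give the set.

Sat(AX lock) = {s : every successor in {0, 1, 2, 3}} = {1, 2, 5, 6}

{1, 2, 5, 6}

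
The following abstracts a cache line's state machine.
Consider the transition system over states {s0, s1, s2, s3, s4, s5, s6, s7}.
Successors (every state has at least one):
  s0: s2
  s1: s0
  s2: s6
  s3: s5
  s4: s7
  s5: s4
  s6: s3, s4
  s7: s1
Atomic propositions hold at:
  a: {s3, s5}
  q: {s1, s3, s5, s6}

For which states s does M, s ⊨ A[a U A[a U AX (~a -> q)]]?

{s2, s3, s7}

Sat(~a) = {s0, s1, s2, s4, s6, s7}
Sat(~a -> q) = {s1, s3, s5, s6}
Sat(AX (~a -> q)) = {s : every successor in {s1, s3, s5, s6}} = {s2, s3, s7}
A[a U AX (~a -> q)]: least fixpoint, start Z0 = Sat(AX (~a -> q)) = {s2, s3, s7}, add states in Sat(a) with every successor in Z. Already a fixed point.
Sat(A[a U AX (~a -> q)]) = {s2, s3, s7}
A[a U A[a U AX (~a -> q)]]: least fixpoint, start Z0 = Sat(A[a U AX (~a -> q)]) = {s2, s3, s7}, add states in Sat(a) with every successor in Z. Already a fixed point.
Sat(A[a U A[a U AX (~a -> q)]]) = {s2, s3, s7}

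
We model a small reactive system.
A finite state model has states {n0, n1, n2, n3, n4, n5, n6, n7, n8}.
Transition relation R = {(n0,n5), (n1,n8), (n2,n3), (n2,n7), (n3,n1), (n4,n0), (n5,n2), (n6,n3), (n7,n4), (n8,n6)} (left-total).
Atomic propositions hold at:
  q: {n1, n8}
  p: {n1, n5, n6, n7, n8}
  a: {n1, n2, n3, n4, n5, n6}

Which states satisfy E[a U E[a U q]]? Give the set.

{n1, n2, n3, n5, n6, n8}

E[a U q]: least fixpoint, start Z0 = Sat(q) = {n1, n8}, add states in Sat(a) with some successor in Z. Z1 = {n1, n3, n8}; Z2 = {n1, n2, n3, n6, n8}; Z3 = {n1, n2, n3, n5, n6, n8}; fixed.
Sat(E[a U q]) = {n1, n2, n3, n5, n6, n8}
E[a U E[a U q]]: least fixpoint, start Z0 = Sat(E[a U q]) = {n1, n2, n3, n5, n6, n8}, add states in Sat(a) with some successor in Z. Already a fixed point.
Sat(E[a U E[a U q]]) = {n1, n2, n3, n5, n6, n8}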